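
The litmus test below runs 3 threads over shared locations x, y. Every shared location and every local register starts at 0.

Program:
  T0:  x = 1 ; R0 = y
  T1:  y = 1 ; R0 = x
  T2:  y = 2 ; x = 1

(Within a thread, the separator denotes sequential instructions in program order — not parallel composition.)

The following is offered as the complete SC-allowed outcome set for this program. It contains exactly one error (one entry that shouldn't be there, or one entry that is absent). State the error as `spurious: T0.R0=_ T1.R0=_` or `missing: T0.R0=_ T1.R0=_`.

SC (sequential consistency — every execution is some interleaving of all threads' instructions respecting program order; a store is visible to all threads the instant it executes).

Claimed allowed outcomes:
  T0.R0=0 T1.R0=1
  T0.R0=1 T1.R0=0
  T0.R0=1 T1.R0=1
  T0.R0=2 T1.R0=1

outcome vector order: (T0.R0,T1.R0)
SC (5): (0,1) (1,0) (1,1) (2,0) (2,1)
SC∖claimed = {(2,0)}

missing: T0.R0=2 T1.R0=0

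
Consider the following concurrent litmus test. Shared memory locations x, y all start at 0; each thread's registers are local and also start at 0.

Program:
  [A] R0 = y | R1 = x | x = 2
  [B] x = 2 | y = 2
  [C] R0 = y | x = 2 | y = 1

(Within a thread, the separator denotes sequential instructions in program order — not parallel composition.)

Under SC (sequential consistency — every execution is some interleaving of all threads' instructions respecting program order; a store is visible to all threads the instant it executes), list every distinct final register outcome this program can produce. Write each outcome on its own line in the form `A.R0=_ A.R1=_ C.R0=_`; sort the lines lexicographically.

A.R0=0 A.R1=0 C.R0=0
A.R0=0 A.R1=0 C.R0=2
A.R0=0 A.R1=2 C.R0=0
A.R0=0 A.R1=2 C.R0=2
A.R0=1 A.R1=2 C.R0=0
A.R0=1 A.R1=2 C.R0=2
A.R0=2 A.R1=2 C.R0=0
A.R0=2 A.R1=2 C.R0=2

outcome vector order: (A.R0,A.R1,C.R0)
|SC outcomes| = 8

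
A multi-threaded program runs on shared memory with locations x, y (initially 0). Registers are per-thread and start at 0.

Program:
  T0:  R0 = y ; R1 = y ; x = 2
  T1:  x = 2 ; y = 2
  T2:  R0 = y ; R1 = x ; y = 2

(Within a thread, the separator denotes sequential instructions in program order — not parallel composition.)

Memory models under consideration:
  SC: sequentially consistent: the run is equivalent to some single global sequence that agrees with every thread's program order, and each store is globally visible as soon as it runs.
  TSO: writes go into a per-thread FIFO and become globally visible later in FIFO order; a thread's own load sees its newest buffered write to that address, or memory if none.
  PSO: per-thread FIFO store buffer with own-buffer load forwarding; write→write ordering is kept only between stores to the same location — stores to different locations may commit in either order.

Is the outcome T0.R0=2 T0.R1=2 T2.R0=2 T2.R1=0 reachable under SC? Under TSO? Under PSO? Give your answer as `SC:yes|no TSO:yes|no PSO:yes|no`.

outcome vector order: (T0.R0,T0.R1,T2.R0,T2.R1)
SC: 9 outcomes — {<0 0 0 0>; <0 0 0 2>; <0 0 2 2>; <0 2 0 0>; <0 2 0 2>; <0 2 2 2>; <2 2 0 0>; <2 2 0 2>; <2 2 2 2>}
TSO: 9 outcomes — {<0 0 0 0>; <0 0 0 2>; <0 0 2 2>; <0 2 0 0>; <0 2 0 2>; <0 2 2 2>; <2 2 0 0>; <2 2 0 2>; <2 2 2 2>}
PSO: 12 outcomes — {<0 0 0 0>; <0 0 0 2>; <0 0 2 0>; <0 0 2 2>; <0 2 0 0>; <0 2 0 2>; <0 2 2 0>; <0 2 2 2>; <2 2 0 0>; <2 2 0 2>; <2 2 2 0>; <2 2 2 2>}
target <2 2 2 0> ∈ {PSO}

SC:no TSO:no PSO:yes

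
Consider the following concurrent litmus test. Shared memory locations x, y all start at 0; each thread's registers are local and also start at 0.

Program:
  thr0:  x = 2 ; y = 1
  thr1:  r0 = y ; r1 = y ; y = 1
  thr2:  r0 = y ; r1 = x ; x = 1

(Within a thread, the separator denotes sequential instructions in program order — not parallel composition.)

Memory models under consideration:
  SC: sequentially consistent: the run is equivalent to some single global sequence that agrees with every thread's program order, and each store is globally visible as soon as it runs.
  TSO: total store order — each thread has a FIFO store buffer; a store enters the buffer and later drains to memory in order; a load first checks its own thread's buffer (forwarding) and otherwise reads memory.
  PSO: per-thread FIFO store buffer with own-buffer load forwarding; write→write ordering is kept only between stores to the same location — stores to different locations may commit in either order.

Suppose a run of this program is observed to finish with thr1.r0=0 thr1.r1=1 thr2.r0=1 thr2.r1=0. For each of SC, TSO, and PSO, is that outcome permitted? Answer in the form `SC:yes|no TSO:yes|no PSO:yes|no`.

outcome vector order: (thr1.r0,thr1.r1,thr2.r0,thr2.r1)
SC: 10 outcomes — {(0,0,0,0) (0,0,0,2) (0,0,1,0) (0,0,1,2) (0,1,0,0) (0,1,0,2) (0,1,1,2) (1,1,0,0) (1,1,0,2) (1,1,1,2)}
TSO: 10 outcomes — {(0,0,0,0) (0,0,0,2) (0,0,1,0) (0,0,1,2) (0,1,0,0) (0,1,0,2) (0,1,1,2) (1,1,0,0) (1,1,0,2) (1,1,1,2)}
PSO: 12 outcomes — {(0,0,0,0) (0,0,0,2) (0,0,1,0) (0,0,1,2) (0,1,0,0) (0,1,0,2) (0,1,1,0) (0,1,1,2) (1,1,0,0) (1,1,0,2) (1,1,1,0) (1,1,1,2)}
target (0,1,1,0) ∈ {PSO}

SC:no TSO:no PSO:yes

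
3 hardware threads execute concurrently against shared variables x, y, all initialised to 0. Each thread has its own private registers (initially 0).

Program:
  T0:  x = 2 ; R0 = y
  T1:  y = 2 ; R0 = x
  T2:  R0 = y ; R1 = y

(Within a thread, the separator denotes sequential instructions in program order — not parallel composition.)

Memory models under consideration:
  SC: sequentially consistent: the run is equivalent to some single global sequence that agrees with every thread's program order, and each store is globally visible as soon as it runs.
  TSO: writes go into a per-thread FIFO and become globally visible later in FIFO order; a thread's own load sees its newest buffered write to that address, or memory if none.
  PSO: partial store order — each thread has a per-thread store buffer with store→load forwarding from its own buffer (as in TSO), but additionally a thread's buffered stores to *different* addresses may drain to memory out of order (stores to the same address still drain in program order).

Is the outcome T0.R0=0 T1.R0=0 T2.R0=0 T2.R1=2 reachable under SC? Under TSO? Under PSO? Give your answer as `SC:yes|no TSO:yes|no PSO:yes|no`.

SC:no TSO:yes PSO:yes

outcome vector order: (T0.R0,T1.R0,T2.R0,T2.R1)
SC (9): <0 2 0 0>; <0 2 0 2>; <0 2 2 2>; <2 0 0 0>; <2 0 0 2>; <2 0 2 2>; <2 2 0 0>; <2 2 0 2>; <2 2 2 2>
TSO (12): <0 0 0 0>; <0 0 0 2>; <0 0 2 2>; <0 2 0 0>; <0 2 0 2>; <0 2 2 2>; <2 0 0 0>; <2 0 0 2>; <2 0 2 2>; <2 2 0 0>; <2 2 0 2>; <2 2 2 2>
PSO (12): <0 0 0 0>; <0 0 0 2>; <0 0 2 2>; <0 2 0 0>; <0 2 0 2>; <0 2 2 2>; <2 0 0 0>; <2 0 0 2>; <2 0 2 2>; <2 2 0 0>; <2 2 0 2>; <2 2 2 2>
target <0 0 0 2> ∈ {TSO,PSO}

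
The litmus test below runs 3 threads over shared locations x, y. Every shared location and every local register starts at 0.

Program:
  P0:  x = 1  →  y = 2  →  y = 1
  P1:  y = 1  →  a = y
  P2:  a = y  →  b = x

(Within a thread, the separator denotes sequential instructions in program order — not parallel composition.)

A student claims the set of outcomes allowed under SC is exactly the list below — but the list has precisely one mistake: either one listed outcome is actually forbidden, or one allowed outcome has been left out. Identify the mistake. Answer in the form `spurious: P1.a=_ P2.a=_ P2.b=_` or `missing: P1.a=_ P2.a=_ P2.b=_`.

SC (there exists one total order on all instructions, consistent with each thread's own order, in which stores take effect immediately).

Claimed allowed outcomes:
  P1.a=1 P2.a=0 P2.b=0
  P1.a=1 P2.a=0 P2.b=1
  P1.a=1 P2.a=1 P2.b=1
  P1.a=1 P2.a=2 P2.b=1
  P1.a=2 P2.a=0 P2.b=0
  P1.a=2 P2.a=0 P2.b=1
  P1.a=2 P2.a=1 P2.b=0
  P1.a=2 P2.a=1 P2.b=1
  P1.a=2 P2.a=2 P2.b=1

outcome vector order: (P1.a,P2.a,P2.b)
under SC → 100; 101; 110; 111; 121; 200; 201; 210; 211; 221
SC∖claimed = {110}

missing: P1.a=1 P2.a=1 P2.b=0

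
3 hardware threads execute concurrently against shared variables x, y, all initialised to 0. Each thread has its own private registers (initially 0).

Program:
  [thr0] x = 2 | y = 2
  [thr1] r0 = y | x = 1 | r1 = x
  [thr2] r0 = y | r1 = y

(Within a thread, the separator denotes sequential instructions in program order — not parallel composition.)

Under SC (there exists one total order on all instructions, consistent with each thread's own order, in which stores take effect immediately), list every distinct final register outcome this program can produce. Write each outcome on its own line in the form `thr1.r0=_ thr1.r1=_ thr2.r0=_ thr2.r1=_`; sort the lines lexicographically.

outcome vector order: (thr1.r0,thr1.r1,thr2.r0,thr2.r1)
|SC outcomes| = 9

thr1.r0=0 thr1.r1=1 thr2.r0=0 thr2.r1=0
thr1.r0=0 thr1.r1=1 thr2.r0=0 thr2.r1=2
thr1.r0=0 thr1.r1=1 thr2.r0=2 thr2.r1=2
thr1.r0=0 thr1.r1=2 thr2.r0=0 thr2.r1=0
thr1.r0=0 thr1.r1=2 thr2.r0=0 thr2.r1=2
thr1.r0=0 thr1.r1=2 thr2.r0=2 thr2.r1=2
thr1.r0=2 thr1.r1=1 thr2.r0=0 thr2.r1=0
thr1.r0=2 thr1.r1=1 thr2.r0=0 thr2.r1=2
thr1.r0=2 thr1.r1=1 thr2.r0=2 thr2.r1=2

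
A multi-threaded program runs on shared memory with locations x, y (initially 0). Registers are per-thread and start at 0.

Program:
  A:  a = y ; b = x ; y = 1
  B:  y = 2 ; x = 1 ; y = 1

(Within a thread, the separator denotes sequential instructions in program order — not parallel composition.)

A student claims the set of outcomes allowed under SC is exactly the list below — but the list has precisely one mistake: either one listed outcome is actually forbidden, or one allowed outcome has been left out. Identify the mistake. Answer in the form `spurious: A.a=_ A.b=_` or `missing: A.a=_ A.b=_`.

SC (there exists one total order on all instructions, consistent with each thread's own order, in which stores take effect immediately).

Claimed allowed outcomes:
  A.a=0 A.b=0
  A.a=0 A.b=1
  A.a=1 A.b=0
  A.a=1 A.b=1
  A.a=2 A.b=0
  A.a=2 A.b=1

outcome vector order: (A.a,A.b)
SC (5): (0,0), (0,1), (1,1), (2,0), (2,1)
claimed∖SC = {(1,0)}

spurious: A.a=1 A.b=0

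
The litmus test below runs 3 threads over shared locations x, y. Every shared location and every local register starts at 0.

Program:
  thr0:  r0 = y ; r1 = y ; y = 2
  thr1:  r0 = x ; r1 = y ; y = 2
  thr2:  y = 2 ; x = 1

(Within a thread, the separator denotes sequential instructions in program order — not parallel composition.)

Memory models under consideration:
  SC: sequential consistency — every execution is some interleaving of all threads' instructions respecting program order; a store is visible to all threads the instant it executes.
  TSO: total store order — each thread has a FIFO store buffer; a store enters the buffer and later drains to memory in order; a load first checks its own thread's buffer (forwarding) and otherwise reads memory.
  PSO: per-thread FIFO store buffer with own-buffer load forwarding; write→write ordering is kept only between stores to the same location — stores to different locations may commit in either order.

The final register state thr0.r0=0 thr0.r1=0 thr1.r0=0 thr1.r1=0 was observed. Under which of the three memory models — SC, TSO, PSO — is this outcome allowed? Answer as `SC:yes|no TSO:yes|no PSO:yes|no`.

SC:yes TSO:yes PSO:yes

outcome vector order: (thr0.r0,thr0.r1,thr1.r0,thr1.r1)
under SC → <0 0 0 0>, <0 0 0 2>, <0 0 1 2>, <0 2 0 0>, <0 2 0 2>, <0 2 1 2>, <2 2 0 0>, <2 2 0 2>, <2 2 1 2>
under TSO → <0 0 0 0>, <0 0 0 2>, <0 0 1 2>, <0 2 0 0>, <0 2 0 2>, <0 2 1 2>, <2 2 0 0>, <2 2 0 2>, <2 2 1 2>
under PSO → <0 0 0 0>, <0 0 0 2>, <0 0 1 0>, <0 0 1 2>, <0 2 0 0>, <0 2 0 2>, <0 2 1 0>, <0 2 1 2>, <2 2 0 0>, <2 2 0 2>, <2 2 1 0>, <2 2 1 2>
target <0 0 0 0> ∈ {SC,TSO,PSO}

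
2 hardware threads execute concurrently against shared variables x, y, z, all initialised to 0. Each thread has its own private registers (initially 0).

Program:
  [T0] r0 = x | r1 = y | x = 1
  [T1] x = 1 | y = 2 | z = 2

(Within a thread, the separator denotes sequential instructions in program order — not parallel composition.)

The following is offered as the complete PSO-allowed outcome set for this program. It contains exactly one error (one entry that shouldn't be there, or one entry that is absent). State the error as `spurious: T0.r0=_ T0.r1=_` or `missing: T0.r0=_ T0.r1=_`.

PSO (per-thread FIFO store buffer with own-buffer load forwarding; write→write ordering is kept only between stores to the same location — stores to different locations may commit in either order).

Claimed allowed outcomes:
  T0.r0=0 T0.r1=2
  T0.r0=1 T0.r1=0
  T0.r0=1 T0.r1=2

missing: T0.r0=0 T0.r1=0

outcome vector order: (T0.r0,T0.r1)
under PSO → 00; 02; 10; 12
PSO∖claimed = {00}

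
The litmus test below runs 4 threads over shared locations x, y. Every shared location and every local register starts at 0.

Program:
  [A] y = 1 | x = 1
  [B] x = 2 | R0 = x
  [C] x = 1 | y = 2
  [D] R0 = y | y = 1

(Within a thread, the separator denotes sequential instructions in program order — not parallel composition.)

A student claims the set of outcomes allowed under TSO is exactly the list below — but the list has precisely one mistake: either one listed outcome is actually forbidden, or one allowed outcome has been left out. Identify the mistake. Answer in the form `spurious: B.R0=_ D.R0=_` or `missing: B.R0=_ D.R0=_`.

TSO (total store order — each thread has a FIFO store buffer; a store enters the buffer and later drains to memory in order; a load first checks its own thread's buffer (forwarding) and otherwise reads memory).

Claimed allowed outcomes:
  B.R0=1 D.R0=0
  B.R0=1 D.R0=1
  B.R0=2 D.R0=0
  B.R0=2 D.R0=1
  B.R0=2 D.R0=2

outcome vector order: (B.R0,D.R0)
TSO (6): (1,0); (1,1); (1,2); (2,0); (2,1); (2,2)
TSO∖claimed = {(1,2)}

missing: B.R0=1 D.R0=2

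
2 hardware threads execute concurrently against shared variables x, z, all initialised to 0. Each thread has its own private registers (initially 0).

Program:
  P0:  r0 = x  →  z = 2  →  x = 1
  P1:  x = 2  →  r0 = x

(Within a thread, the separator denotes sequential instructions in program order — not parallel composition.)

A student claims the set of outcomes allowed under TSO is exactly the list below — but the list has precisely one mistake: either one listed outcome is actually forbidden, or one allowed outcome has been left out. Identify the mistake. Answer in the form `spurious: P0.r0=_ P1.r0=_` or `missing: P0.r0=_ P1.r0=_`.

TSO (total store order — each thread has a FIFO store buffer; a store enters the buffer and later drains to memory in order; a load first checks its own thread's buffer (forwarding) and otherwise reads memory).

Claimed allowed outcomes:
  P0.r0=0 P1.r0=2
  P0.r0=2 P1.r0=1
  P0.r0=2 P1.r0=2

outcome vector order: (P0.r0,P1.r0)
[TSO] allowed = {<0 1>; <0 2>; <2 1>; <2 2>}
TSO∖claimed = {<0 1>}

missing: P0.r0=0 P1.r0=1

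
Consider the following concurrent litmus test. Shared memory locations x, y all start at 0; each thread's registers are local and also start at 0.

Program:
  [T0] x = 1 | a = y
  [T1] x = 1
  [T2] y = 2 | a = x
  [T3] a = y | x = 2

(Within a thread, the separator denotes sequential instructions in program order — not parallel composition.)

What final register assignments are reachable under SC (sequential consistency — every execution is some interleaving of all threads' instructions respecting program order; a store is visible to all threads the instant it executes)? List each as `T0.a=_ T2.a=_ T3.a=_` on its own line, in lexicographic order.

T0.a=0 T2.a=1 T3.a=0
T0.a=0 T2.a=1 T3.a=2
T0.a=0 T2.a=2 T3.a=0
T0.a=0 T2.a=2 T3.a=2
T0.a=2 T2.a=0 T3.a=0
T0.a=2 T2.a=0 T3.a=2
T0.a=2 T2.a=1 T3.a=0
T0.a=2 T2.a=1 T3.a=2
T0.a=2 T2.a=2 T3.a=0
T0.a=2 T2.a=2 T3.a=2

outcome vector order: (T0.a,T2.a,T3.a)
|SC outcomes| = 10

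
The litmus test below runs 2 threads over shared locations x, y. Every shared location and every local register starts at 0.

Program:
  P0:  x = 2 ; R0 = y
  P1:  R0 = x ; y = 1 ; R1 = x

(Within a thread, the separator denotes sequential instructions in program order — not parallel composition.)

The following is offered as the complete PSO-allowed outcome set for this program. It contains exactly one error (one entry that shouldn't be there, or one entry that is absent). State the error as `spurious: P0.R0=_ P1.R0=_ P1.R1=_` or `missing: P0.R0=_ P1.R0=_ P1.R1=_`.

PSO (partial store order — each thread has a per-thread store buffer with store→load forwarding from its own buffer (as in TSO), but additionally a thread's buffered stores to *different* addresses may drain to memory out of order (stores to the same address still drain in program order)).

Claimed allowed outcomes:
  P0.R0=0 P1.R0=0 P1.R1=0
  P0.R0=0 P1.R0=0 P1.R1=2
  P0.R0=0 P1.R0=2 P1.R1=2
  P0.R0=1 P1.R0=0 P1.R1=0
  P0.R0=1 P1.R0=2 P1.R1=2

missing: P0.R0=1 P1.R0=0 P1.R1=2

outcome vector order: (P0.R0,P1.R0,P1.R1)
PSO: 6 outcomes — {(0,0,0), (0,0,2), (0,2,2), (1,0,0), (1,0,2), (1,2,2)}
PSO∖claimed = {(1,0,2)}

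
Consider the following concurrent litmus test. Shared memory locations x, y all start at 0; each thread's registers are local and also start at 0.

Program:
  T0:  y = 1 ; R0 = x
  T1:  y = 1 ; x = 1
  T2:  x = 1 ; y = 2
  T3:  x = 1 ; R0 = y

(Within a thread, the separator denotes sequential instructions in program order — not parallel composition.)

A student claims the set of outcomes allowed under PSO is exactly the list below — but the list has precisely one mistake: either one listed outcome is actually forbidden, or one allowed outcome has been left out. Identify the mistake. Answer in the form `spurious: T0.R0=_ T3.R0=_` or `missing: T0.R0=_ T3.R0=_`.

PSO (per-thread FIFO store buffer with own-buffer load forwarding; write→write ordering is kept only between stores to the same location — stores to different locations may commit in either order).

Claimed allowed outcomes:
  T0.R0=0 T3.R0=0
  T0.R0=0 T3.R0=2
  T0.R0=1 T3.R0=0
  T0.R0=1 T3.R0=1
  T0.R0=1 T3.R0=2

outcome vector order: (T0.R0,T3.R0)
[PSO] allowed = {(0,0); (0,1); (0,2); (1,0); (1,1); (1,2)}
PSO∖claimed = {(0,1)}

missing: T0.R0=0 T3.R0=1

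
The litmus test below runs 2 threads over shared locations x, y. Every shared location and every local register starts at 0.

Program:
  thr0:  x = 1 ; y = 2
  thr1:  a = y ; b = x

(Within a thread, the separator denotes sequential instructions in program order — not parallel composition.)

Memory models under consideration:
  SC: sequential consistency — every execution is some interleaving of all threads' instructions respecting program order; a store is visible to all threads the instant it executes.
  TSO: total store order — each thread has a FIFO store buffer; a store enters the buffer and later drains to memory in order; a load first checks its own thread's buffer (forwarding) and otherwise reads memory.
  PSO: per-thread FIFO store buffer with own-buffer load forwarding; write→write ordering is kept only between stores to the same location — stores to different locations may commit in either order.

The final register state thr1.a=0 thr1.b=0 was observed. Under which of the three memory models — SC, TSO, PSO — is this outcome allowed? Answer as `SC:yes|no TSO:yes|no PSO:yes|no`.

SC:yes TSO:yes PSO:yes

outcome vector order: (thr1.a,thr1.b)
SC (3): 0/0, 0/1, 2/1
TSO (3): 0/0, 0/1, 2/1
PSO (4): 0/0, 0/1, 2/0, 2/1
target 0/0 ∈ {SC,TSO,PSO}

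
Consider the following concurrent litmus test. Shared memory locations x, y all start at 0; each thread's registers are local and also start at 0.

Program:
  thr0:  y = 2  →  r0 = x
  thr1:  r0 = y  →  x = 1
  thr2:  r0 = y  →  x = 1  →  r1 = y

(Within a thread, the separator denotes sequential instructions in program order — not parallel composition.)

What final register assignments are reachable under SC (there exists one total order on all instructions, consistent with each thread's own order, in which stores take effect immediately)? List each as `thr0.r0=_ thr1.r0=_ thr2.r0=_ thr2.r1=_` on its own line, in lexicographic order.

outcome vector order: (thr0.r0,thr1.r0,thr2.r0,thr2.r1)
|SC outcomes| = 10

thr0.r0=0 thr1.r0=0 thr2.r0=0 thr2.r1=2
thr0.r0=0 thr1.r0=0 thr2.r0=2 thr2.r1=2
thr0.r0=0 thr1.r0=2 thr2.r0=0 thr2.r1=2
thr0.r0=0 thr1.r0=2 thr2.r0=2 thr2.r1=2
thr0.r0=1 thr1.r0=0 thr2.r0=0 thr2.r1=0
thr0.r0=1 thr1.r0=0 thr2.r0=0 thr2.r1=2
thr0.r0=1 thr1.r0=0 thr2.r0=2 thr2.r1=2
thr0.r0=1 thr1.r0=2 thr2.r0=0 thr2.r1=0
thr0.r0=1 thr1.r0=2 thr2.r0=0 thr2.r1=2
thr0.r0=1 thr1.r0=2 thr2.r0=2 thr2.r1=2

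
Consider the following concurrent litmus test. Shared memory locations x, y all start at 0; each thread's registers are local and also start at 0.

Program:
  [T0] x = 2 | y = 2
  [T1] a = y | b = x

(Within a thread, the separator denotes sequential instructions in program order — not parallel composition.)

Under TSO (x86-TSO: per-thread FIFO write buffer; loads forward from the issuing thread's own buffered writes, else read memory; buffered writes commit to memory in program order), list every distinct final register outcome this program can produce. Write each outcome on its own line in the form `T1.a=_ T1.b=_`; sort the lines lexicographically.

outcome vector order: (T1.a,T1.b)
|TSO outcomes| = 3

T1.a=0 T1.b=0
T1.a=0 T1.b=2
T1.a=2 T1.b=2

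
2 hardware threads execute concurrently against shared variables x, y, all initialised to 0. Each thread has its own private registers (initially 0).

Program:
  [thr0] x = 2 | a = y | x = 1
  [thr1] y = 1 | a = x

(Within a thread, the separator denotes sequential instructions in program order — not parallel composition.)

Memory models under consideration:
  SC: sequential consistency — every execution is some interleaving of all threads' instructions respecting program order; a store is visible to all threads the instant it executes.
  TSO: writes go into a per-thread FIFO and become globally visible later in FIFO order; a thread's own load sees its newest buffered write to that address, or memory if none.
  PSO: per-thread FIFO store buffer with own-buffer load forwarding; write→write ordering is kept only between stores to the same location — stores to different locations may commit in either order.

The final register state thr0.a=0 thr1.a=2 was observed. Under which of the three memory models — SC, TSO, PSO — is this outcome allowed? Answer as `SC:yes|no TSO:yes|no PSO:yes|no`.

SC:yes TSO:yes PSO:yes

outcome vector order: (thr0.a,thr1.a)
SC: 5 outcomes — {01; 02; 10; 11; 12}
TSO: 6 outcomes — {00; 01; 02; 10; 11; 12}
PSO: 6 outcomes — {00; 01; 02; 10; 11; 12}
target 02 ∈ {SC,TSO,PSO}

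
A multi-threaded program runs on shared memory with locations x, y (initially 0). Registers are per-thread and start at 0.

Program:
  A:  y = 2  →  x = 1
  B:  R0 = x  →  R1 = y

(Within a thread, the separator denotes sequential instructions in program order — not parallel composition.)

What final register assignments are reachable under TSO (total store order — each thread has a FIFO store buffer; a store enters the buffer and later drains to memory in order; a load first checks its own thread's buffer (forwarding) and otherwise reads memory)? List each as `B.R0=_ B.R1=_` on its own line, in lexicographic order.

B.R0=0 B.R1=0
B.R0=0 B.R1=2
B.R0=1 B.R1=2

outcome vector order: (B.R0,B.R1)
|TSO outcomes| = 3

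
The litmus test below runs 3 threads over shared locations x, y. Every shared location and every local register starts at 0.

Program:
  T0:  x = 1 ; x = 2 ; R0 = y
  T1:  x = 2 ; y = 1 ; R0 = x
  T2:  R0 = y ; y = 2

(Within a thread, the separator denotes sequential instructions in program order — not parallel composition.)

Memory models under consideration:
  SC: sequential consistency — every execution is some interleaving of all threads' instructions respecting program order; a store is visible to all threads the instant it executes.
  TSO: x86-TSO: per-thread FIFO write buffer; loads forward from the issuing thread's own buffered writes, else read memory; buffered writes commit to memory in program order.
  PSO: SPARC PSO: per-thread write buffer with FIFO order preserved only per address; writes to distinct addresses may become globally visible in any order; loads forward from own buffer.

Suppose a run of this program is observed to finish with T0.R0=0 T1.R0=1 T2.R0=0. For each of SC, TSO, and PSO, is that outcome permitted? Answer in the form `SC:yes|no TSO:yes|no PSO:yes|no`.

outcome vector order: (T0.R0,T1.R0,T2.R0)
under SC → 0/2/0; 0/2/1; 1/1/0; 1/1/1; 1/2/0; 1/2/1; 2/1/0; 2/1/1; 2/2/0; 2/2/1
under TSO → 0/1/0; 0/1/1; 0/2/0; 0/2/1; 1/1/0; 1/1/1; 1/2/0; 1/2/1; 2/1/0; 2/1/1; 2/2/0; 2/2/1
under PSO → 0/1/0; 0/1/1; 0/2/0; 0/2/1; 1/1/0; 1/1/1; 1/2/0; 1/2/1; 2/1/0; 2/1/1; 2/2/0; 2/2/1
target 0/1/0 ∈ {TSO,PSO}

SC:no TSO:yes PSO:yes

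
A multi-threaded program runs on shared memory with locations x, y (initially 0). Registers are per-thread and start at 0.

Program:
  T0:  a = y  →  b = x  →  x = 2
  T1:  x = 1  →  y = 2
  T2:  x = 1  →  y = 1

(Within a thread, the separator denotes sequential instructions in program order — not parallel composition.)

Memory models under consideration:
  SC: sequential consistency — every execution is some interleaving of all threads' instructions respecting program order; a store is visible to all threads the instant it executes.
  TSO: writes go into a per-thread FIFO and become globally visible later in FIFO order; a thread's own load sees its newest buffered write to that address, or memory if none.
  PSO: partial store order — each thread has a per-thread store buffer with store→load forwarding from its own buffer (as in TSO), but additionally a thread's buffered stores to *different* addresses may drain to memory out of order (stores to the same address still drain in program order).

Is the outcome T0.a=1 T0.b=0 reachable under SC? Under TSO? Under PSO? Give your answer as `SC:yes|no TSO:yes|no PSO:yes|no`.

SC:no TSO:no PSO:yes

outcome vector order: (T0.a,T0.b)
SC (4): 0/0; 0/1; 1/1; 2/1
TSO (4): 0/0; 0/1; 1/1; 2/1
PSO (6): 0/0; 0/1; 1/0; 1/1; 2/0; 2/1
target 1/0 ∈ {PSO}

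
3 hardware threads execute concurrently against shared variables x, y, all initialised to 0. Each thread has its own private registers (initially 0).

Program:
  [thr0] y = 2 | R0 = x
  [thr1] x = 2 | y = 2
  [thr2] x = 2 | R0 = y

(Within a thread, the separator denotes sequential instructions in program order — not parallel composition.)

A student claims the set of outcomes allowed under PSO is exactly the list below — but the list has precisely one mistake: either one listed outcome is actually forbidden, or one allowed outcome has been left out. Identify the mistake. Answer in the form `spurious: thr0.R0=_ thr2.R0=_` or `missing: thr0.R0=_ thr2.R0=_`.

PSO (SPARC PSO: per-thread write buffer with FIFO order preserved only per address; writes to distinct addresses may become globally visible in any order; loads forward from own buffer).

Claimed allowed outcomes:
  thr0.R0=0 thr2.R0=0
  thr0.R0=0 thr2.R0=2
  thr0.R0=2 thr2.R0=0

missing: thr0.R0=2 thr2.R0=2

outcome vector order: (thr0.R0,thr2.R0)
[PSO] allowed = {<0 0>, <0 2>, <2 0>, <2 2>}
PSO∖claimed = {<2 2>}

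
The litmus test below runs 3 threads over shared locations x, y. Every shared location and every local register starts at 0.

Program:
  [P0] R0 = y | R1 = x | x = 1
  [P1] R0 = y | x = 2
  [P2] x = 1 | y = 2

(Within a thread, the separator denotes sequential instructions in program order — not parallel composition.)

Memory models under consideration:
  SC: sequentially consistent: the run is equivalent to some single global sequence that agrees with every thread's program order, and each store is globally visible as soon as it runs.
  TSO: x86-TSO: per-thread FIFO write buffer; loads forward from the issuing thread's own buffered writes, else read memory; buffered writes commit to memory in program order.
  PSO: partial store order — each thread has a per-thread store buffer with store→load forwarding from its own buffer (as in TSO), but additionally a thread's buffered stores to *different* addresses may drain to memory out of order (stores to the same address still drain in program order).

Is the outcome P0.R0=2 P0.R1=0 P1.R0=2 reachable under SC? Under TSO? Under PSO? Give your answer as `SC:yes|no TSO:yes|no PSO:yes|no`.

outcome vector order: (P0.R0,P0.R1,P1.R0)
[SC] allowed = {<0 0 0>; <0 0 2>; <0 1 0>; <0 1 2>; <0 2 0>; <0 2 2>; <2 1 0>; <2 1 2>; <2 2 0>; <2 2 2>}
[TSO] allowed = {<0 0 0>; <0 0 2>; <0 1 0>; <0 1 2>; <0 2 0>; <0 2 2>; <2 1 0>; <2 1 2>; <2 2 0>; <2 2 2>}
[PSO] allowed = {<0 0 0>; <0 0 2>; <0 1 0>; <0 1 2>; <0 2 0>; <0 2 2>; <2 0 0>; <2 0 2>; <2 1 0>; <2 1 2>; <2 2 0>; <2 2 2>}
target <2 0 2> ∈ {PSO}

SC:no TSO:no PSO:yes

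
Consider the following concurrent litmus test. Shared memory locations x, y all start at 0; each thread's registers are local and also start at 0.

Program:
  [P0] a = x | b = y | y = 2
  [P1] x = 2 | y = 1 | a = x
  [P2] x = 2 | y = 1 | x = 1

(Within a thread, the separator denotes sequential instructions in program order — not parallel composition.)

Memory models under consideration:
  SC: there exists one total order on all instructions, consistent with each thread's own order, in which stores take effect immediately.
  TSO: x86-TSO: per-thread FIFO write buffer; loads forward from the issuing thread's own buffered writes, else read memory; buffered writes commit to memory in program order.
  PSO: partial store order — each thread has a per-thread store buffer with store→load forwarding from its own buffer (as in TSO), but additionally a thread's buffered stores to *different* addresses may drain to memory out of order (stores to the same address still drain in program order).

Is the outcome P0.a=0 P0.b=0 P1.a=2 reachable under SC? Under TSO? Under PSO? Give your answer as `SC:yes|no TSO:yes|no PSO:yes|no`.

SC:yes TSO:yes PSO:yes

outcome vector order: (P0.a,P0.b,P1.a)
[SC] allowed = {0/0/1; 0/0/2; 0/1/1; 0/1/2; 1/1/1; 1/1/2; 2/0/1; 2/0/2; 2/1/1; 2/1/2}
[TSO] allowed = {0/0/1; 0/0/2; 0/1/1; 0/1/2; 1/1/1; 1/1/2; 2/0/1; 2/0/2; 2/1/1; 2/1/2}
[PSO] allowed = {0/0/1; 0/0/2; 0/1/1; 0/1/2; 1/0/1; 1/0/2; 1/1/1; 1/1/2; 2/0/1; 2/0/2; 2/1/1; 2/1/2}
target 0/0/2 ∈ {SC,TSO,PSO}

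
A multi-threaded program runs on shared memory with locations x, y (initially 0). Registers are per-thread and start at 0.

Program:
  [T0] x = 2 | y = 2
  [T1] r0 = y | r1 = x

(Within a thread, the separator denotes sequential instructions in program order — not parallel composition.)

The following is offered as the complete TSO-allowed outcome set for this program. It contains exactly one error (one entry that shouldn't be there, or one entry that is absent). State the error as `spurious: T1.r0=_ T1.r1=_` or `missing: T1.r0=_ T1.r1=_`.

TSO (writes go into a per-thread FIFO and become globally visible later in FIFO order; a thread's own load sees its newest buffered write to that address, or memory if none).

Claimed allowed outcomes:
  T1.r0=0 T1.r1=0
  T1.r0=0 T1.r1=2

missing: T1.r0=2 T1.r1=2

outcome vector order: (T1.r0,T1.r1)
TSO: 3 outcomes — {<0 0>, <0 2>, <2 2>}
TSO∖claimed = {<2 2>}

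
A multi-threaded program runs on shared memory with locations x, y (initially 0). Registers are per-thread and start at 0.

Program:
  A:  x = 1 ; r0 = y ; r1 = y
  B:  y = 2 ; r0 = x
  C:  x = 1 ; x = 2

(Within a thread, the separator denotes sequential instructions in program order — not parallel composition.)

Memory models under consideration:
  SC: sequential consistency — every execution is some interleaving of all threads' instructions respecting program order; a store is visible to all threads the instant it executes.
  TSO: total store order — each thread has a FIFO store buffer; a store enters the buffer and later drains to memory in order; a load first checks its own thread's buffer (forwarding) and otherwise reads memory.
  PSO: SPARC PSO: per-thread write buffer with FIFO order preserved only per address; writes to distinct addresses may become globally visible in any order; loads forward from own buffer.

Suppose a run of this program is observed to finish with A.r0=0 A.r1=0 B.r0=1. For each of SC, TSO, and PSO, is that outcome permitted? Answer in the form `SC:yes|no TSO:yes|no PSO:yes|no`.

outcome vector order: (A.r0,A.r1,B.r0)
[SC] allowed = {0/0/1 0/0/2 0/2/1 0/2/2 2/2/0 2/2/1 2/2/2}
[TSO] allowed = {0/0/0 0/0/1 0/0/2 0/2/0 0/2/1 0/2/2 2/2/0 2/2/1 2/2/2}
[PSO] allowed = {0/0/0 0/0/1 0/0/2 0/2/0 0/2/1 0/2/2 2/2/0 2/2/1 2/2/2}
target 0/0/1 ∈ {SC,TSO,PSO}

SC:yes TSO:yes PSO:yes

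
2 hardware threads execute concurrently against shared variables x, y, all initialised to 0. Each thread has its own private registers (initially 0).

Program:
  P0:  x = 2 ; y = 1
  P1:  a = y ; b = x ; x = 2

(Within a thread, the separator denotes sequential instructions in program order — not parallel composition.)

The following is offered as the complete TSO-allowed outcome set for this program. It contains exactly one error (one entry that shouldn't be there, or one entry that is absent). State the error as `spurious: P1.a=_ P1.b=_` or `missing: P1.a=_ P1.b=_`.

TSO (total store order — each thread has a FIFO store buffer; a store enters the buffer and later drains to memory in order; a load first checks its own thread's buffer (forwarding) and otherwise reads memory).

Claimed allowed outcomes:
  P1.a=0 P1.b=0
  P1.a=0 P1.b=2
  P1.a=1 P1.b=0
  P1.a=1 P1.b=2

spurious: P1.a=1 P1.b=0

outcome vector order: (P1.a,P1.b)
[TSO] allowed = {00, 02, 12}
claimed∖TSO = {10}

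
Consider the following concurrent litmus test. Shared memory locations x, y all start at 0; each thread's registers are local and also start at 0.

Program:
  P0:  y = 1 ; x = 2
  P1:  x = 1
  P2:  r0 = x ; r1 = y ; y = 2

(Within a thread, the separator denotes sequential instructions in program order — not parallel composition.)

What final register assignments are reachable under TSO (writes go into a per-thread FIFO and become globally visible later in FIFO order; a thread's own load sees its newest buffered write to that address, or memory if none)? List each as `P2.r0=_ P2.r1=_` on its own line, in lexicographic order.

outcome vector order: (P2.r0,P2.r1)
|TSO outcomes| = 5

P2.r0=0 P2.r1=0
P2.r0=0 P2.r1=1
P2.r0=1 P2.r1=0
P2.r0=1 P2.r1=1
P2.r0=2 P2.r1=1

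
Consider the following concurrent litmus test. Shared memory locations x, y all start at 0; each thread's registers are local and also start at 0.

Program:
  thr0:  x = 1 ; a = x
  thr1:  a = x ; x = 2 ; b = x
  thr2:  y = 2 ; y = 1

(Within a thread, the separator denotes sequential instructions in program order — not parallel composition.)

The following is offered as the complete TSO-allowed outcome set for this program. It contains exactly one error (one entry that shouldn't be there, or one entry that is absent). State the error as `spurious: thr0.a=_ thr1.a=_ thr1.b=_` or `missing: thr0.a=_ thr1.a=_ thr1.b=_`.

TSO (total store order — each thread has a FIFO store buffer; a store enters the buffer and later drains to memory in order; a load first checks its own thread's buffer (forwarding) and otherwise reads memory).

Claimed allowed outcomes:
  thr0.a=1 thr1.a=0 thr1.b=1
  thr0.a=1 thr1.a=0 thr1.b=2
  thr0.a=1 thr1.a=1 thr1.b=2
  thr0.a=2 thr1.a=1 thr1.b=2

missing: thr0.a=2 thr1.a=0 thr1.b=2

outcome vector order: (thr0.a,thr1.a,thr1.b)
under TSO → <1 0 1> <1 0 2> <1 1 2> <2 0 2> <2 1 2>
TSO∖claimed = {<2 0 2>}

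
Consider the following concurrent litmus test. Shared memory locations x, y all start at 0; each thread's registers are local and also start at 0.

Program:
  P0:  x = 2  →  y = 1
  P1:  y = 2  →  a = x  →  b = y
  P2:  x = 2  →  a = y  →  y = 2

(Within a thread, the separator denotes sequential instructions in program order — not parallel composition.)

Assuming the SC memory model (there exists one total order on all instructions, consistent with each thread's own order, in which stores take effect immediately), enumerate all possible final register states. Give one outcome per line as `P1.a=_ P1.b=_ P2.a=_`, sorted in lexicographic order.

P1.a=0 P1.b=1 P2.a=1
P1.a=0 P1.b=1 P2.a=2
P1.a=0 P1.b=2 P2.a=1
P1.a=0 P1.b=2 P2.a=2
P1.a=2 P1.b=1 P2.a=0
P1.a=2 P1.b=1 P2.a=1
P1.a=2 P1.b=1 P2.a=2
P1.a=2 P1.b=2 P2.a=0
P1.a=2 P1.b=2 P2.a=1
P1.a=2 P1.b=2 P2.a=2

outcome vector order: (P1.a,P1.b,P2.a)
|SC outcomes| = 10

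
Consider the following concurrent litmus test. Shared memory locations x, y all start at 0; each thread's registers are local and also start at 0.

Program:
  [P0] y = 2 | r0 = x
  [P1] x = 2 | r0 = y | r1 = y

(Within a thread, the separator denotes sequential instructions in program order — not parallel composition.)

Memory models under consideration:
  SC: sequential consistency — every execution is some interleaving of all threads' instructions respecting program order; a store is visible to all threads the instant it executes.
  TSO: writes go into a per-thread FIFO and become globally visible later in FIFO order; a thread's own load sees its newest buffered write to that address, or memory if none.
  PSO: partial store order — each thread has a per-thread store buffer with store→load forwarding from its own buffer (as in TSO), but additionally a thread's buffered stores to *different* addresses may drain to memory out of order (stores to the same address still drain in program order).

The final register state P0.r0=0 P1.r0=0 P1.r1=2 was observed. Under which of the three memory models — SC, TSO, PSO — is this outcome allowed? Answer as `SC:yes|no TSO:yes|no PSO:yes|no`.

outcome vector order: (P0.r0,P1.r0,P1.r1)
[SC] allowed = {<0 2 2>; <2 0 0>; <2 0 2>; <2 2 2>}
[TSO] allowed = {<0 0 0>; <0 0 2>; <0 2 2>; <2 0 0>; <2 0 2>; <2 2 2>}
[PSO] allowed = {<0 0 0>; <0 0 2>; <0 2 2>; <2 0 0>; <2 0 2>; <2 2 2>}
target <0 0 2> ∈ {TSO,PSO}

SC:no TSO:yes PSO:yes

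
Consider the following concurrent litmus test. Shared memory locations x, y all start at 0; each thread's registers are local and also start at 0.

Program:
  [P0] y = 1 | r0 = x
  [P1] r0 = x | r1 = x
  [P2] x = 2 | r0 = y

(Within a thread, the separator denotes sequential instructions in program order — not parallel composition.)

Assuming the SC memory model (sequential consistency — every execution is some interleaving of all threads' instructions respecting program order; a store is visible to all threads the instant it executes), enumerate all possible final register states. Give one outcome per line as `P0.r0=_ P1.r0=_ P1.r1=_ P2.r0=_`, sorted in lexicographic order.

outcome vector order: (P0.r0,P1.r0,P1.r1,P2.r0)
|SC outcomes| = 9

P0.r0=0 P1.r0=0 P1.r1=0 P2.r0=1
P0.r0=0 P1.r0=0 P1.r1=2 P2.r0=1
P0.r0=0 P1.r0=2 P1.r1=2 P2.r0=1
P0.r0=2 P1.r0=0 P1.r1=0 P2.r0=0
P0.r0=2 P1.r0=0 P1.r1=0 P2.r0=1
P0.r0=2 P1.r0=0 P1.r1=2 P2.r0=0
P0.r0=2 P1.r0=0 P1.r1=2 P2.r0=1
P0.r0=2 P1.r0=2 P1.r1=2 P2.r0=0
P0.r0=2 P1.r0=2 P1.r1=2 P2.r0=1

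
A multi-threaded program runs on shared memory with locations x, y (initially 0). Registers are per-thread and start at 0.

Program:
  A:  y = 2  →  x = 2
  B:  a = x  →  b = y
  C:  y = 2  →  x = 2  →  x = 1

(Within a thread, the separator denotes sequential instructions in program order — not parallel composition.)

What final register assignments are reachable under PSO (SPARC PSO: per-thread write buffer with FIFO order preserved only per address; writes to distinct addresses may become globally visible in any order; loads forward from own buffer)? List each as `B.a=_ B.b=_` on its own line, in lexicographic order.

outcome vector order: (B.a,B.b)
|PSO outcomes| = 6

B.a=0 B.b=0
B.a=0 B.b=2
B.a=1 B.b=0
B.a=1 B.b=2
B.a=2 B.b=0
B.a=2 B.b=2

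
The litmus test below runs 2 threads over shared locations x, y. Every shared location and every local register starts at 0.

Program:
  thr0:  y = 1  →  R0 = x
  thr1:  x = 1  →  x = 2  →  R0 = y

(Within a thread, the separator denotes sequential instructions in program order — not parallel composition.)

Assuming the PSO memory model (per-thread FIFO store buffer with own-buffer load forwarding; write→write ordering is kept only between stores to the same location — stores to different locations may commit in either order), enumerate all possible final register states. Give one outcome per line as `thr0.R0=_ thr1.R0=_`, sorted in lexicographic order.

outcome vector order: (thr0.R0,thr1.R0)
|PSO outcomes| = 6

thr0.R0=0 thr1.R0=0
thr0.R0=0 thr1.R0=1
thr0.R0=1 thr1.R0=0
thr0.R0=1 thr1.R0=1
thr0.R0=2 thr1.R0=0
thr0.R0=2 thr1.R0=1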